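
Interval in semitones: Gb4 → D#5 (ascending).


Absolute semitone position = octave×12 + chromatic position
Gb4: 4×12 + 6 = 54
D#5: 5×12 + 3 = 63
Difference = 63 - 54 = 9
= 9 semitones


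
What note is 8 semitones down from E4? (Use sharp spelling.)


Solution.
E4: chromatic position 4 in octave 4 → absolute = 4×12 + 4 = 52
Transpose down 8: 52 - 8 = 44
44 = 3×12 + 8 → G# in octave 3
Result = G#3


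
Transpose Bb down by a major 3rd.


Working:
major 3rd: 3 letter names, 4 semitones
Letter: B - 2 → G
Pitch: Bb - 4 semitones, spelled as a G → Gb
= Gb


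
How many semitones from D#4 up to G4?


Absolute semitone position = octave×12 + chromatic position
D#4: 4×12 + 3 = 51
G4: 4×12 + 7 = 55
Difference = 55 - 51 = 4
= 4 semitones


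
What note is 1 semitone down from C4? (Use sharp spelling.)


C4: chromatic position 0 in octave 4 → absolute = 4×12 + 0 = 48
Transpose down 1: 48 - 1 = 47
47 = 3×12 + 11 → B in octave 3
Result = B3


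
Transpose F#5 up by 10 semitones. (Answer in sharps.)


F#5: chromatic position 6 in octave 5 → absolute = 5×12 + 6 = 66
Transpose up 10: 66 + 10 = 76
76 = 6×12 + 4 → E in octave 6
Result = E6


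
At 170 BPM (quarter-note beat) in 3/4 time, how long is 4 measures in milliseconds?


Solution.
Quarter-note beat duration = 60000 / 170 ms
Beats per measure (3/4) = 3
One measure = 3 × 60000 / 170 = 180000 / 170 ms
4 measures = 4 × 180000 / 170 = 720000 / 170
= 4235.3 ms


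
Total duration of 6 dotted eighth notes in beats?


Reasoning:
Base eighth note = 1/2 beats
Dot 1 adds half the previous value: +1/4
One dotted eighth = 1/2 + 1/4 = 3/4
6 of them = 6 × 3/4 = 9/2
= 9/2 beats


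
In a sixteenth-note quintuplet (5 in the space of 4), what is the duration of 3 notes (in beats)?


Let's work it out.
Quintuplet: 5 notes occupy the space of 4 sixteenth notes
Space = 4 × 1/4 = 1 beat
Each quintuplet note = 1 / 5 = 1/5 beats
3 notes = 3 × 1/5 = 3/5
= 3/5 beats


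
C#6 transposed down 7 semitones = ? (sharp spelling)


Step by step:
C#6: chromatic position 1 in octave 6 → absolute = 6×12 + 1 = 73
Transpose down 7: 73 - 7 = 66
66 = 5×12 + 6 → F# in octave 5
Result = F#5


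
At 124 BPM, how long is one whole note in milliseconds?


Reasoning:
One quarter-note beat = 60000 / BPM = 60000 / 124 ms
Whole note = 4 × quarter note
Duration = 4 × 60000 / 124 = 240000 / 124
= 1935.5 ms


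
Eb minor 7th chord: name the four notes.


Let's work it out.
Minor 7th chord = root + minor 3rd + perfect 5th + minor 7th
Seventh chords stack in thirds, so the letter names are E-G-B-D
Root: Eb
Minor 3rd above Eb: Gb
Perfect 5th above Eb: Bb
Minor 7th above Eb: Db
Chord = Eb Gb Bb Db


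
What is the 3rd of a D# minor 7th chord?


Minor 7th chord = root + minor 3rd + perfect 5th + minor 7th
Seventh chords stack in thirds, so the letter names are D-F-A-C
Root: D#
Minor 3rd above D#: F#
Perfect 5th above D#: A#
Minor 7th above D#: C#
The 3rd = F#


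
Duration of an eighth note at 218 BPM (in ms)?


Working:
One quarter-note beat = 60000 / BPM = 60000 / 218 ms
Eighth note = 1/2 × quarter note
Duration = 1/2 × 60000 / 218 = 30000 / 218
= 137.6 ms


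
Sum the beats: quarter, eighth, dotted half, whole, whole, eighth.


Reasoning:
Beat values:
  quarter = 1 beat
  eighth = 0.5 beats
  dotted half = 3 beats
  whole = 4 beats
  whole = 4 beats
  eighth = 0.5 beats
Sum = 1 + 0.5 + 3 + 4 + 4 + 0.5
= 13 beats


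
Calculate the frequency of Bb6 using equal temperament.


Working:
f = 440 × 2^(n/12) where n = semitones from A4
Bb6: 25 semitones from A4
f = 440 × 2^(25/12)
f = 1864.66 Hz


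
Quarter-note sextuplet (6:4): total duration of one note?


Working:
Sextuplet: 6 notes occupy the space of 4 quarter notes
Space = 4 × 1 = 4 beats
Each sextuplet note = 4 / 6 = 2/3 beats
= 2/3 beats


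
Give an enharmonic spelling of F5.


Reasoning:
Enharmonic notes sound the same pitch but are spelled with different letter names
F and E# name the same pitch class
= E#5


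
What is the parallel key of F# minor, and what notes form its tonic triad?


Parallel keys share the same tonic but differ in mode
F# minor → parallel is F# major
Tonic triad of F# major = F# A# C#
= F# major; triad = F# A# C#


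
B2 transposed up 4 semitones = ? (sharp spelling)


Working:
B2: chromatic position 11 in octave 2 → absolute = 2×12 + 11 = 35
Transpose up 4: 35 + 4 = 39
39 = 3×12 + 3 → D# in octave 3
Result = D#3


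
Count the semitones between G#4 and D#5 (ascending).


Absolute semitone position = octave×12 + chromatic position
G#4: 4×12 + 8 = 56
D#5: 5×12 + 3 = 63
Difference = 63 - 56 = 7
= 7 semitones


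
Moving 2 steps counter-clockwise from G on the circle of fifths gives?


Working:
Each counter-clockwise step moves down a perfect 5th (= up a perfect 4th)
From G: G → C → F
= F


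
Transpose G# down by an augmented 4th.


Step by step:
augmented 4th: 4 letter names, 6 semitones
Letter: G - 3 → D
Pitch: G# - 6 semitones, spelled as a D → D
= D


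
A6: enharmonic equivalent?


Let's work it out.
Enharmonic notes sound the same pitch but are spelled with different letter names
A and Bbb name the same pitch class
= Bbb6


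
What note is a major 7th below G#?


A 7th spans 7 letter names, so from G we land on A
A major 7th = 11 semitones below G#
Spell A at that pitch: A
= A


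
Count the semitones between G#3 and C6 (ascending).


Let's work it out.
Absolute semitone position = octave×12 + chromatic position
G#3: 3×12 + 8 = 44
C6: 6×12 + 0 = 72
Difference = 72 - 44 = 28
= 28 semitones


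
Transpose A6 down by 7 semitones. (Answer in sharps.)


A6: chromatic position 9 in octave 6 → absolute = 6×12 + 9 = 81
Transpose down 7: 81 - 7 = 74
74 = 6×12 + 2 → D in octave 6
Result = D6


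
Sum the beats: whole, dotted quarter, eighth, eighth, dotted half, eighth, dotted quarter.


Beat values:
  whole = 4 beats
  dotted quarter = 1.5 beats
  eighth = 0.5 beats
  eighth = 0.5 beats
  dotted half = 3 beats
  eighth = 0.5 beats
  dotted quarter = 1.5 beats
Sum = 4 + 1.5 + 0.5 + 0.5 + 3 + 0.5 + 1.5
= 11.5 beats


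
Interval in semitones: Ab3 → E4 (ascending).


Absolute semitone position = octave×12 + chromatic position
Ab3: 3×12 + 8 = 44
E4: 4×12 + 4 = 52
Difference = 52 - 44 = 8
= 8 semitones


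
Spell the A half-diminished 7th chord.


Working:
Half-diminished 7th chord = root + minor 3rd + diminished 5th + minor 7th
Seventh chords stack in thirds, so the letter names are A-C-E-G
Root: A
Minor 3rd above A: C
Diminished 5th above A: Eb
Minor 7th above A: G
Chord = A C Eb G


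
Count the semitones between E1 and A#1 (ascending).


Step by step:
Absolute semitone position = octave×12 + chromatic position
E1: 1×12 + 4 = 16
A#1: 1×12 + 10 = 22
Difference = 22 - 16 = 6
= 6 semitones


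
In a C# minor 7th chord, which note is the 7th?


Let's work it out.
Minor 7th chord = root + minor 3rd + perfect 5th + minor 7th
Seventh chords stack in thirds, so the letter names are C-E-G-B
Root: C#
Minor 3rd above C#: E
Perfect 5th above C#: G#
Minor 7th above C#: B
The 7th = B


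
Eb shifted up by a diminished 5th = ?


Reasoning:
diminished 5th: 5 letter names, 6 semitones
Letter: E + 4 → B
Pitch: Eb + 6 semitones, spelled as a B → Bbb
= Bbb


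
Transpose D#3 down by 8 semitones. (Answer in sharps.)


Step by step:
D#3: chromatic position 3 in octave 3 → absolute = 3×12 + 3 = 39
Transpose down 8: 39 - 8 = 31
31 = 2×12 + 7 → G in octave 2
Result = G2


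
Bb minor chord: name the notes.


Minor triad = root + minor 3rd (3 semitones) + perfect 5th (7 semitones)
A triad on Bb stacks thirds, so the chord tones use letter names B-D-F
Root: Bb
Minor 3rd above Bb: Db
Perfect 5th above Bb: F
Chord = Bb Db F


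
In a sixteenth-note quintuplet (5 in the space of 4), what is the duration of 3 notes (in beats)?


Solution.
Quintuplet: 5 notes occupy the space of 4 sixteenth notes
Space = 4 × 1/4 = 1 beat
Each quintuplet note = 1 / 5 = 1/5 beats
3 notes = 3 × 1/5 = 3/5
= 3/5 beats


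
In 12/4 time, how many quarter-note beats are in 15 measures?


Time signature 12/4: the bottom number 4 means the quarter note gets one count
The top number 12 means 12 quarter-note beats per measure
Total = 12 × 15 measures
= 180 quarter-note beats


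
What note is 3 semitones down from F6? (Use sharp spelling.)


Let's work it out.
F6: chromatic position 5 in octave 6 → absolute = 6×12 + 5 = 77
Transpose down 3: 77 - 3 = 74
74 = 6×12 + 2 → D in octave 6
Result = D6


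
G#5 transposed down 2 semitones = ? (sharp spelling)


G#5: chromatic position 8 in octave 5 → absolute = 5×12 + 8 = 68
Transpose down 2: 68 - 2 = 66
66 = 5×12 + 6 → F# in octave 5
Result = F#5


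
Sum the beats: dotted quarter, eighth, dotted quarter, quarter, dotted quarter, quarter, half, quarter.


Step by step:
Beat values:
  dotted quarter = 1.5 beats
  eighth = 0.5 beats
  dotted quarter = 1.5 beats
  quarter = 1 beat
  dotted quarter = 1.5 beats
  quarter = 1 beat
  half = 2 beats
  quarter = 1 beat
Sum = 1.5 + 0.5 + 1.5 + 1 + 1.5 + 1 + 2 + 1
= 10 beats


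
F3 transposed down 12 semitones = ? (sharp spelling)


Reasoning:
F3: chromatic position 5 in octave 3 → absolute = 3×12 + 5 = 41
Transpose down 12: 41 - 12 = 29
29 = 2×12 + 5 → F in octave 2
Result = F2


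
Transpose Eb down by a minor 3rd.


Solution.
minor 3rd: 3 letter names, 3 semitones
Letter: E - 2 → C
Pitch: Eb - 3 semitones, spelled as a C → C
= C


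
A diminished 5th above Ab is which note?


Reasoning:
A 5th spans 5 letter names, so from A we land on E
A diminished 5th = 6 semitones above Ab
Spell E at that pitch: Ebb
= Ebb


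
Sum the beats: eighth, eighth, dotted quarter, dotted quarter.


Working:
Beat values:
  eighth = 0.5 beats
  eighth = 0.5 beats
  dotted quarter = 1.5 beats
  dotted quarter = 1.5 beats
Sum = 0.5 + 0.5 + 1.5 + 1.5
= 4 beats


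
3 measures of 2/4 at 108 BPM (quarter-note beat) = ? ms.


Solution.
Quarter-note beat duration = 60000 / 108 ms
Beats per measure (2/4) = 2
One measure = 2 × 60000 / 108 = 120000 / 108 ms
3 measures = 3 × 120000 / 108 = 360000 / 108
= 3333.3 ms


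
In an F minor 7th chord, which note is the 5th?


Let's work it out.
Minor 7th chord = root + minor 3rd + perfect 5th + minor 7th
Seventh chords stack in thirds, so the letter names are F-A-C-E
Root: F
Minor 3rd above F: Ab
Perfect 5th above F: C
Minor 7th above F: Eb
The 5th = C


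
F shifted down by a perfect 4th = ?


Step by step:
perfect 4th: 4 letter names, 5 semitones
Letter: F - 3 → C
Pitch: F - 5 semitones, spelled as a C → C
= C


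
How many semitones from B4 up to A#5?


Solution.
Absolute semitone position = octave×12 + chromatic position
B4: 4×12 + 11 = 59
A#5: 5×12 + 10 = 70
Difference = 70 - 59 = 11
= 11 semitones


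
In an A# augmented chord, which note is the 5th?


Reasoning:
Augmented triad = root + major 3rd (4 semitones) + augmented 5th (8 semitones)
A triad on A# stacks thirds, so the chord tones use letter names A-C-E
Root: A#
Major 3rd above A#: C##
Augmented 5th above A#: E##
The 5th = E##


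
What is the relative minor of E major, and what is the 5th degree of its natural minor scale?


The relative minor shares the major's key signature and starts on its 6th degree
6th degree = a major 6th above the tonic; a major 6th above E is C#
→ relative minor of E major is C# minor
C# natural minor scale: C# D# E F# G# A B
= C# minor; 5th degree = G#


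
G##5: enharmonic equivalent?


Solution.
Enharmonic notes sound the same pitch but are spelled with different letter names
G## and A name the same pitch class
= A5


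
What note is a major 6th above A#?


Let's work it out.
A 6th spans 6 letter names, so from A we land on F
A major 6th = 9 semitones above A#
Spell F at that pitch: F##
= F##


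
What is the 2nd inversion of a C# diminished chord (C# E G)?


Let's work it out.
Root position: C# E G
2nd inversion: move root and 3rd up an octave
Bass note: G
Notes (bottom to top) = G C# E


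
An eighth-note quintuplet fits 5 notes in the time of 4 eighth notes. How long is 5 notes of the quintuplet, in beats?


Step by step:
Quintuplet: 5 notes occupy the space of 4 eighth notes
Space = 4 × 1/2 = 2 beats
Each quintuplet note = 2 / 5 = 2/5 beats
5 notes = 5 × 2/5 = 2
= 2 beats


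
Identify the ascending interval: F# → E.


Reasoning:
Letter names: F → E spans 7 letter names → a 7th
Semitones: F# → E = 10 half-steps
A 7th of 10 semitones is a minor 7th
= minor 7th


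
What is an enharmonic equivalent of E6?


Enharmonic notes sound the same pitch but are spelled with different letter names
E and D## name the same pitch class
= D##6


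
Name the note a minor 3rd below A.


A 3rd spans 3 letter names, so from A we land on F
A minor 3rd = 3 semitones below A
Spell F at that pitch: F#
= F#


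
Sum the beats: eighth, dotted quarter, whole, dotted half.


Working:
Beat values:
  eighth = 0.5 beats
  dotted quarter = 1.5 beats
  whole = 4 beats
  dotted half = 3 beats
Sum = 0.5 + 1.5 + 4 + 3
= 9 beats


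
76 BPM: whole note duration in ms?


Solution.
One quarter-note beat = 60000 / BPM = 60000 / 76 ms
Whole note = 4 × quarter note
Duration = 4 × 60000 / 76 = 240000 / 76
= 3157.9 ms


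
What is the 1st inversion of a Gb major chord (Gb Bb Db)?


Reasoning:
Root position: Gb Bb Db
1st inversion: move root up an octave
Bass note: Bb
Notes (bottom to top) = Bb Db Gb


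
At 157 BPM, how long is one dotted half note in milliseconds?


Working:
One quarter-note beat = 60000 / BPM = 60000 / 157 ms
Dotted half note = 3 × quarter note
Duration = 3 × 60000 / 157 = 180000 / 157
= 1146.5 ms


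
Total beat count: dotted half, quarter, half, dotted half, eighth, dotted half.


Step by step:
Beat values:
  dotted half = 3 beats
  quarter = 1 beat
  half = 2 beats
  dotted half = 3 beats
  eighth = 0.5 beats
  dotted half = 3 beats
Sum = 3 + 1 + 2 + 3 + 0.5 + 3
= 12.5 beats


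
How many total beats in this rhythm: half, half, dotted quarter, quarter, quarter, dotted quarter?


Let's work it out.
Beat values:
  half = 2 beats
  half = 2 beats
  dotted quarter = 1.5 beats
  quarter = 1 beat
  quarter = 1 beat
  dotted quarter = 1.5 beats
Sum = 2 + 2 + 1.5 + 1 + 1 + 1.5
= 9 beats


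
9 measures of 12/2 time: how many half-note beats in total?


Time signature 12/2: the bottom number 2 means the half note gets one count
The top number 12 means 12 half-note beats per measure
Total = 12 × 9 measures
= 108 half-note beats


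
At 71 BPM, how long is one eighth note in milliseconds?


One quarter-note beat = 60000 / BPM = 60000 / 71 ms
Eighth note = 1/2 × quarter note
Duration = 1/2 × 60000 / 71 = 30000 / 71
= 422.5 ms


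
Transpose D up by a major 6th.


Let's work it out.
major 6th: 6 letter names, 9 semitones
Letter: D + 5 → B
Pitch: D + 9 semitones, spelled as a B → B
= B


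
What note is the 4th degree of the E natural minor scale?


Natural minor scale pattern: W-H-W-W-H-W-W (2-1-2-2-1-2-2 semitones)
Starting from E:
  E + 2 semitones → F#
  F# + 1 semitone → G
  G + 2 semitones → A
  A + 2 semitones → B
  B + 1 semitone → C
  C + 2 semitones → D
  D + 2 semitones → E
Scale: E F# G A B C D
Degree 4 = A


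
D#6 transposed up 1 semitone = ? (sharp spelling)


Working:
D#6: chromatic position 3 in octave 6 → absolute = 6×12 + 3 = 75
Transpose up 1: 75 + 1 = 76
76 = 6×12 + 4 → E in octave 6
Result = E6


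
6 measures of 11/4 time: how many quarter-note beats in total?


Reasoning:
Time signature 11/4: the bottom number 4 means the quarter note gets one count
The top number 11 means 11 quarter-note beats per measure
Total = 11 × 6 measures
= 66 quarter-note beats


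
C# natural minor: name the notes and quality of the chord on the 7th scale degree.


Reasoning:
C# natural minor scale: C# D# E F# G# A B
Diatonic triad on degree 7 stacks scale notes 7, 2, 4: B D# F#
B→D# = 4 semitones; B→F# = 7 semitones → major triad
= B D# F# (major)


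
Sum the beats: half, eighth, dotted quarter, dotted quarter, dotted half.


Reasoning:
Beat values:
  half = 2 beats
  eighth = 0.5 beats
  dotted quarter = 1.5 beats
  dotted quarter = 1.5 beats
  dotted half = 3 beats
Sum = 2 + 0.5 + 1.5 + 1.5 + 3
= 8.5 beats


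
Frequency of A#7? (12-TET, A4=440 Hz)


Reasoning:
f = 440 × 2^(n/12) where n = semitones from A4
A#7: 37 semitones from A4
f = 440 × 2^(37/12)
f = 3729.31 Hz


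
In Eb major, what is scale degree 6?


Working:
Major scale pattern: W-W-H-W-W-W-H (2-2-1-2-2-2-1 semitones)
Starting from Eb:
  Eb + 2 semitones → F
  F + 2 semitones → G
  G + 1 semitone → Ab
  Ab + 2 semitones → Bb
  Bb + 2 semitones → C
  C + 2 semitones → D
  D + 1 semitone → Eb
Scale: Eb F G Ab Bb C D
Degree 6 = C


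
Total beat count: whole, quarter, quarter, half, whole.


Beat values:
  whole = 4 beats
  quarter = 1 beat
  quarter = 1 beat
  half = 2 beats
  whole = 4 beats
Sum = 4 + 1 + 1 + 2 + 4
= 12 beats


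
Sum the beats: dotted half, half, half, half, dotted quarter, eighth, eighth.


Step by step:
Beat values:
  dotted half = 3 beats
  half = 2 beats
  half = 2 beats
  half = 2 beats
  dotted quarter = 1.5 beats
  eighth = 0.5 beats
  eighth = 0.5 beats
Sum = 3 + 2 + 2 + 2 + 1.5 + 0.5 + 0.5
= 11.5 beats


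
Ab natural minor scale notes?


Working:
Natural minor scale pattern: W-H-W-W-H-W-W (2-1-2-2-1-2-2 semitones)
Starting from Ab:
  Ab + 2 semitones → Bb
  Bb + 1 semitone → Cb
  Cb + 2 semitones → Db
  Db + 2 semitones → Eb
  Eb + 1 semitone → Fb
  Fb + 2 semitones → Gb
  Gb + 2 semitones → Ab
Scale = Ab Bb Cb Db Eb Fb Gb


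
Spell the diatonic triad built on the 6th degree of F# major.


F# major scale: F# G# A# B C# D# E#
Diatonic triad on degree 6 stacks scale notes 6, 1, 3: D# F# A#
D#→F# = 3 semitones; D#→A# = 7 semitones → minor triad
= D# F# A# (minor)


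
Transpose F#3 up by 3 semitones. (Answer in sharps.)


F#3: chromatic position 6 in octave 3 → absolute = 3×12 + 6 = 42
Transpose up 3: 42 + 3 = 45
45 = 3×12 + 9 → A in octave 3
Result = A3


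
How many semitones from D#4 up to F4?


Let's work it out.
Absolute semitone position = octave×12 + chromatic position
D#4: 4×12 + 3 = 51
F4: 4×12 + 5 = 53
Difference = 53 - 51 = 2
= 2 semitones


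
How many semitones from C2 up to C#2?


Solution.
Absolute semitone position = octave×12 + chromatic position
C2: 2×12 + 0 = 24
C#2: 2×12 + 1 = 25
Difference = 25 - 24 = 1
= 1 semitone


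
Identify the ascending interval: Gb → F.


Working:
Letter names: G → F spans 7 letter names → a 7th
Semitones: Gb → F = 11 half-steps
A 7th of 11 semitones is a major 7th
= major 7th


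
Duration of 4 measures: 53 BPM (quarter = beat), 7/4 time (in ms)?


Reasoning:
Quarter-note beat duration = 60000 / 53 ms
Beats per measure (7/4) = 7
One measure = 7 × 60000 / 53 = 420000 / 53 ms
4 measures = 4 × 420000 / 53 = 1680000 / 53
= 31698.1 ms


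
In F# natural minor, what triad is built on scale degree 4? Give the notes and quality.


Working:
F# natural minor scale: F# G# A B C# D E
Diatonic triad on degree 4 stacks scale notes 4, 6, 1: B D F#
B→D = 3 semitones; B→F# = 7 semitones → minor triad
= B D F# (minor)


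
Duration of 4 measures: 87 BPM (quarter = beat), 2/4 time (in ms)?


Step by step:
Quarter-note beat duration = 60000 / 87 ms
Beats per measure (2/4) = 2
One measure = 2 × 60000 / 87 = 120000 / 87 ms
4 measures = 4 × 120000 / 87 = 480000 / 87
= 5517.2 ms


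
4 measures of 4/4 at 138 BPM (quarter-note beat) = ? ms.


Step by step:
Quarter-note beat duration = 60000 / 138 ms
Beats per measure (4/4) = 4
One measure = 4 × 60000 / 138 = 240000 / 138 ms
4 measures = 4 × 240000 / 138 = 960000 / 138
= 6956.5 ms


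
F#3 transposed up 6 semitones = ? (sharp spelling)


Solution.
F#3: chromatic position 6 in octave 3 → absolute = 3×12 + 6 = 42
Transpose up 6: 42 + 6 = 48
48 = 4×12 + 0 → C in octave 4
Result = C4


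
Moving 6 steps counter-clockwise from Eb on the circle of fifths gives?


Solution.
Each counter-clockwise step moves down a perfect 5th (= up a perfect 4th)
From Eb: Eb → Ab → Db → F#/Gb → B → E → A
= A


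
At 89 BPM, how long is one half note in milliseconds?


Reasoning:
One quarter-note beat = 60000 / BPM = 60000 / 89 ms
Half note = 2 × quarter note
Duration = 2 × 60000 / 89 = 120000 / 89
= 1348.3 ms


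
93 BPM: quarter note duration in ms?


Let's work it out.
One quarter-note beat = 60000 / BPM = 60000 / 93 ms
Duration = 60000 / 93
= 645.2 ms


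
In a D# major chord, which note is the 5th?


Solution.
Major triad = root + major 3rd (4 semitones) + perfect 5th (7 semitones)
A triad on D# stacks thirds, so the chord tones use letter names D-F-A
Root: D#
Major 3rd above D#: F##
Perfect 5th above D#: A#
The 5th = A#


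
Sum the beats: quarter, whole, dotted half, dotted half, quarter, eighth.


Step by step:
Beat values:
  quarter = 1 beat
  whole = 4 beats
  dotted half = 3 beats
  dotted half = 3 beats
  quarter = 1 beat
  eighth = 0.5 beats
Sum = 1 + 4 + 3 + 3 + 1 + 0.5
= 12.5 beats


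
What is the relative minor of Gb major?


The relative minor shares the major's key signature and starts on its 6th degree
6th degree = a major 6th above the tonic; a major 6th above Gb is Eb
→ relative minor of Gb major is Eb minor
= Eb minor


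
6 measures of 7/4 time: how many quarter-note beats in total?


Time signature 7/4: the bottom number 4 means the quarter note gets one count
The top number 7 means 7 quarter-note beats per measure
Total = 7 × 6 measures
= 42 quarter-note beats


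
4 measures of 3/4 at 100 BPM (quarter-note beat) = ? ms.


Quarter-note beat duration = 60000 / 100 ms
Beats per measure (3/4) = 3
One measure = 3 × 60000 / 100 = 180000 / 100 ms
4 measures = 4 × 180000 / 100 = 720000 / 100
= 7200.0 ms


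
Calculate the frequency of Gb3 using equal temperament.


f = 440 × 2^(n/12) where n = semitones from A4
Gb3: -15 semitones from A4
f = 440 × 2^(-15/12)
f = 185.00 Hz


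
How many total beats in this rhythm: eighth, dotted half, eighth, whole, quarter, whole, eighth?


Beat values:
  eighth = 0.5 beats
  dotted half = 3 beats
  eighth = 0.5 beats
  whole = 4 beats
  quarter = 1 beat
  whole = 4 beats
  eighth = 0.5 beats
Sum = 0.5 + 3 + 0.5 + 4 + 1 + 4 + 0.5
= 13.5 beats


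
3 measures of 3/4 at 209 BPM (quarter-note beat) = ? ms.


Quarter-note beat duration = 60000 / 209 ms
Beats per measure (3/4) = 3
One measure = 3 × 60000 / 209 = 180000 / 209 ms
3 measures = 3 × 180000 / 209 = 540000 / 209
= 2583.7 ms


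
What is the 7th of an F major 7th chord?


Let's work it out.
Major 7th chord = root + major 3rd + perfect 5th + major 7th
Seventh chords stack in thirds, so the letter names are F-A-C-E
Root: F
Major 3rd above F: A
Perfect 5th above F: C
Major 7th above F: E
The 7th = E


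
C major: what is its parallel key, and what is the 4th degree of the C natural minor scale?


Let's work it out.
Parallel keys share the same tonic but differ in mode
C major → parallel is C minor
C natural minor scale: C D Eb F G Ab Bb
= C minor; 4th degree = F


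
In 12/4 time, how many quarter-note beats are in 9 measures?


Solution.
Time signature 12/4: the bottom number 4 means the quarter note gets one count
The top number 12 means 12 quarter-note beats per measure
Total = 12 × 9 measures
= 108 quarter-note beats


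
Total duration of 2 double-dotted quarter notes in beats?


Base quarter note = 1 beat
Dot 1 adds half the previous value: +1/2
Dot 2 adds half the previous value: +1/4
One double-dotted quarter = 1 + 1/2 + 1/4 = 7/4
2 of them = 2 × 7/4 = 7/2
= 7/2 beats


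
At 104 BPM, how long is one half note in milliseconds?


Let's work it out.
One quarter-note beat = 60000 / BPM = 60000 / 104 ms
Half note = 2 × quarter note
Duration = 2 × 60000 / 104 = 120000 / 104
= 1153.8 ms


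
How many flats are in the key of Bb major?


Flat major keys: C(0), F(1), Bb(2), Eb(3), Ab(4), Db(5), Gb(6), Cb(7)
Bb major has 2 flats
Order of flats: Bb Eb Ab Db Gb Cb Fb → first 2: Bb, Eb
= 2 flats


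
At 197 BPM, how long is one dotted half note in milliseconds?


Reasoning:
One quarter-note beat = 60000 / BPM = 60000 / 197 ms
Dotted half note = 3 × quarter note
Duration = 3 × 60000 / 197 = 180000 / 197
= 913.7 ms


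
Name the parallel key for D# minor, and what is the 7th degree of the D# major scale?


Solution.
Parallel keys share the same tonic but differ in mode
D# minor → parallel is D# major
D# major scale: D# E# F## G# A# B# C##
= D# major; 7th degree = C##


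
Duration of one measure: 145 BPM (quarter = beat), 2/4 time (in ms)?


Quarter-note beat duration = 60000 / 145 ms
Beats per measure (2/4) = 2
One measure = 2 × 60000 / 145 = 120000 / 145 ms
= 827.6 ms


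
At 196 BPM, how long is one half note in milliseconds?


Let's work it out.
One quarter-note beat = 60000 / BPM = 60000 / 196 ms
Half note = 2 × quarter note
Duration = 2 × 60000 / 196 = 120000 / 196
= 612.2 ms


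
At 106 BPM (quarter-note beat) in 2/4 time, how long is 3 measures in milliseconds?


Let's work it out.
Quarter-note beat duration = 60000 / 106 ms
Beats per measure (2/4) = 2
One measure = 2 × 60000 / 106 = 120000 / 106 ms
3 measures = 3 × 120000 / 106 = 360000 / 106
= 3396.2 ms


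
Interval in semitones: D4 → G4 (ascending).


Let's work it out.
Absolute semitone position = octave×12 + chromatic position
D4: 4×12 + 2 = 50
G4: 4×12 + 7 = 55
Difference = 55 - 50 = 5
= 5 semitones


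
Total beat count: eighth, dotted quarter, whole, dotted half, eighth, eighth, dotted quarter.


Reasoning:
Beat values:
  eighth = 0.5 beats
  dotted quarter = 1.5 beats
  whole = 4 beats
  dotted half = 3 beats
  eighth = 0.5 beats
  eighth = 0.5 beats
  dotted quarter = 1.5 beats
Sum = 0.5 + 1.5 + 4 + 3 + 0.5 + 0.5 + 1.5
= 11.5 beats


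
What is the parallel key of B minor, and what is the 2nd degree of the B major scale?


Working:
Parallel keys share the same tonic but differ in mode
B minor → parallel is B major
B major scale: B C# D# E F# G# A#
= B major; 2nd degree = C#


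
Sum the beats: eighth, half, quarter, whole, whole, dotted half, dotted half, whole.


Solution.
Beat values:
  eighth = 0.5 beats
  half = 2 beats
  quarter = 1 beat
  whole = 4 beats
  whole = 4 beats
  dotted half = 3 beats
  dotted half = 3 beats
  whole = 4 beats
Sum = 0.5 + 2 + 1 + 4 + 4 + 3 + 3 + 4
= 21.5 beats


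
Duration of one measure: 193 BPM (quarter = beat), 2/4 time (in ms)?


Let's work it out.
Quarter-note beat duration = 60000 / 193 ms
Beats per measure (2/4) = 2
One measure = 2 × 60000 / 193 = 120000 / 193 ms
= 621.8 ms


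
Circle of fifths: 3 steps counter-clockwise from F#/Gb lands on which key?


Each counter-clockwise step moves down a perfect 5th (= up a perfect 4th)
From F#/Gb: F#/Gb → B → E → A
= A


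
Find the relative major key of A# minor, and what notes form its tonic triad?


Step by step:
The relative major shares the key signature and is a minor 3rd above the minor tonic
A minor 3rd above A# is C#
→ relative major of A# minor is C# major
Tonic triad of C# major = root + major 3rd + perfect 5th = C# E# G#
= C# major; triad = C# E# G#


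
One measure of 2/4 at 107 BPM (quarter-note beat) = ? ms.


Quarter-note beat duration = 60000 / 107 ms
Beats per measure (2/4) = 2
One measure = 2 × 60000 / 107 = 120000 / 107 ms
= 1121.5 ms


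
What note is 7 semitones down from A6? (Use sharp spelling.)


Solution.
A6: chromatic position 9 in octave 6 → absolute = 6×12 + 9 = 81
Transpose down 7: 81 - 7 = 74
74 = 6×12 + 2 → D in octave 6
Result = D6


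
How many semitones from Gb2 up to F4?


Absolute semitone position = octave×12 + chromatic position
Gb2: 2×12 + 6 = 30
F4: 4×12 + 5 = 53
Difference = 53 - 30 = 23
= 23 semitones


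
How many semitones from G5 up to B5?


Step by step:
Absolute semitone position = octave×12 + chromatic position
G5: 5×12 + 7 = 67
B5: 5×12 + 11 = 71
Difference = 71 - 67 = 4
= 4 semitones


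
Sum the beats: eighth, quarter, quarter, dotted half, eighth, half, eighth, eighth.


Beat values:
  eighth = 0.5 beats
  quarter = 1 beat
  quarter = 1 beat
  dotted half = 3 beats
  eighth = 0.5 beats
  half = 2 beats
  eighth = 0.5 beats
  eighth = 0.5 beats
Sum = 0.5 + 1 + 1 + 3 + 0.5 + 2 + 0.5 + 0.5
= 9 beats


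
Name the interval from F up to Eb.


Reasoning:
Letter names: F → E spans 7 letter names → a 7th
Semitones: F → Eb = 10 half-steps
A 7th of 10 semitones is a minor 7th
= minor 7th


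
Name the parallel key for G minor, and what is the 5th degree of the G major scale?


Solution.
Parallel keys share the same tonic but differ in mode
G minor → parallel is G major
G major scale: G A B C D E F#
= G major; 5th degree = D


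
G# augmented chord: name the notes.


Working:
Augmented triad = root + major 3rd (4 semitones) + augmented 5th (8 semitones)
A triad on G# stacks thirds, so the chord tones use letter names G-B-D
Root: G#
Major 3rd above G#: B#
Augmented 5th above G#: D##
Chord = G# B# D##


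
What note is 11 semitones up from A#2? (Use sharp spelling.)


Reasoning:
A#2: chromatic position 10 in octave 2 → absolute = 2×12 + 10 = 34
Transpose up 11: 34 + 11 = 45
45 = 3×12 + 9 → A in octave 3
Result = A3


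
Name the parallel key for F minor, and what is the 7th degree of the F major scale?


Let's work it out.
Parallel keys share the same tonic but differ in mode
F minor → parallel is F major
F major scale: F G A Bb C D E
= F major; 7th degree = E


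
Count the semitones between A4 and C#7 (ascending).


Solution.
Absolute semitone position = octave×12 + chromatic position
A4: 4×12 + 9 = 57
C#7: 7×12 + 1 = 85
Difference = 85 - 57 = 28
= 28 semitones


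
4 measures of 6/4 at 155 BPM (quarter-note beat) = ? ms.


Let's work it out.
Quarter-note beat duration = 60000 / 155 ms
Beats per measure (6/4) = 6
One measure = 6 × 60000 / 155 = 360000 / 155 ms
4 measures = 4 × 360000 / 155 = 1440000 / 155
= 9290.3 ms


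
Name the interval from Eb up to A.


Reasoning:
Letter names: E → A spans 4 letter names → a 4th
Semitones: Eb → A = 6 half-steps
A 4th of 6 semitones is an augmented 4th
= augmented 4th


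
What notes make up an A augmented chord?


Augmented triad = root + major 3rd (4 semitones) + augmented 5th (8 semitones)
A triad on A stacks thirds, so the chord tones use letter names A-C-E
Root: A
Major 3rd above A: C#
Augmented 5th above A: E#
Chord = A C# E#


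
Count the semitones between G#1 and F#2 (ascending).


Step by step:
Absolute semitone position = octave×12 + chromatic position
G#1: 1×12 + 8 = 20
F#2: 2×12 + 6 = 30
Difference = 30 - 20 = 10
= 10 semitones


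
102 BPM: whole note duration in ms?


Step by step:
One quarter-note beat = 60000 / BPM = 60000 / 102 ms
Whole note = 4 × quarter note
Duration = 4 × 60000 / 102 = 240000 / 102
= 2352.9 ms


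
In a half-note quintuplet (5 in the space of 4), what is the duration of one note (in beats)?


Quintuplet: 5 notes occupy the space of 4 half notes
Space = 4 × 2 = 8 beats
Each quintuplet note = 8 / 5 = 8/5 beats
= 8/5 beats


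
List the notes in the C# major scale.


Major scale pattern: W-W-H-W-W-W-H (2-2-1-2-2-2-1 semitones)
Starting from C#:
  C# + 2 semitones → D#
  D# + 2 semitones → E#
  E# + 1 semitone → F#
  F# + 2 semitones → G#
  G# + 2 semitones → A#
  A# + 2 semitones → B#
  B# + 1 semitone → C#
Scale = C# D# E# F# G# A# B#


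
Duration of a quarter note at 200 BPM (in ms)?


Let's work it out.
One quarter-note beat = 60000 / BPM = 60000 / 200 ms
Duration = 60000 / 200
= 300.0 ms


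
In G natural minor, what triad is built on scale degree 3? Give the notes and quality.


Let's work it out.
G natural minor scale: G A Bb C D Eb F
Diatonic triad on degree 3 stacks scale notes 3, 5, 7: Bb D F
Bb→D = 4 semitones; Bb→F = 7 semitones → major triad
= Bb D F (major)


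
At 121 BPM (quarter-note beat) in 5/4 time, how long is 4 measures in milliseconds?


Step by step:
Quarter-note beat duration = 60000 / 121 ms
Beats per measure (5/4) = 5
One measure = 5 × 60000 / 121 = 300000 / 121 ms
4 measures = 4 × 300000 / 121 = 1200000 / 121
= 9917.4 ms


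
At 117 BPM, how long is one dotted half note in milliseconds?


Solution.
One quarter-note beat = 60000 / BPM = 60000 / 117 ms
Dotted half note = 3 × quarter note
Duration = 3 × 60000 / 117 = 180000 / 117
= 1538.5 ms


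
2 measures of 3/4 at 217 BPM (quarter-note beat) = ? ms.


Reasoning:
Quarter-note beat duration = 60000 / 217 ms
Beats per measure (3/4) = 3
One measure = 3 × 60000 / 217 = 180000 / 217 ms
2 measures = 2 × 180000 / 217 = 360000 / 217
= 1659.0 ms


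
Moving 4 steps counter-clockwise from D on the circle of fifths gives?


Let's work it out.
Each counter-clockwise step moves down a perfect 5th (= up a perfect 4th)
From D: D → G → C → F → Bb
= Bb


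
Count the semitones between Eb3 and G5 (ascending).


Absolute semitone position = octave×12 + chromatic position
Eb3: 3×12 + 3 = 39
G5: 5×12 + 7 = 67
Difference = 67 - 39 = 28
= 28 semitones


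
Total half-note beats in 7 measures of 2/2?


Time signature 2/2: the bottom number 2 means the half note gets one count
The top number 2 means 2 half-note beats per measure
Total = 2 × 7 measures
= 14 half-note beats


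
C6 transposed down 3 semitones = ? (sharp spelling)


Step by step:
C6: chromatic position 0 in octave 6 → absolute = 6×12 + 0 = 72
Transpose down 3: 72 - 3 = 69
69 = 5×12 + 9 → A in octave 5
Result = A5


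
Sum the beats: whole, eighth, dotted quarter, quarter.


Step by step:
Beat values:
  whole = 4 beats
  eighth = 0.5 beats
  dotted quarter = 1.5 beats
  quarter = 1 beat
Sum = 4 + 0.5 + 1.5 + 1
= 7 beats


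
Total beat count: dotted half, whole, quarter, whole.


Beat values:
  dotted half = 3 beats
  whole = 4 beats
  quarter = 1 beat
  whole = 4 beats
Sum = 3 + 4 + 1 + 4
= 12 beats


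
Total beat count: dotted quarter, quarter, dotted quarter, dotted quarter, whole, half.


Let's work it out.
Beat values:
  dotted quarter = 1.5 beats
  quarter = 1 beat
  dotted quarter = 1.5 beats
  dotted quarter = 1.5 beats
  whole = 4 beats
  half = 2 beats
Sum = 1.5 + 1 + 1.5 + 1.5 + 4 + 2
= 11.5 beats


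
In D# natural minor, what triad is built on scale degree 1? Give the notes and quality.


Working:
D# natural minor scale: D# E# F# G# A# B C#
Diatonic triad on degree 1 stacks scale notes 1, 3, 5: D# F# A#
D#→F# = 3 semitones; D#→A# = 7 semitones → minor triad
= D# F# A# (minor)


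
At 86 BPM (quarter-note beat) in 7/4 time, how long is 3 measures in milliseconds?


Step by step:
Quarter-note beat duration = 60000 / 86 ms
Beats per measure (7/4) = 7
One measure = 7 × 60000 / 86 = 420000 / 86 ms
3 measures = 3 × 420000 / 86 = 1260000 / 86
= 14651.2 ms


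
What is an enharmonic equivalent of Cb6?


Step by step:
Enharmonic notes sound the same pitch but are spelled with different letter names
Cb and B name the same pitch class
Octave numbers change at C, so Cb6 = B5
= B5


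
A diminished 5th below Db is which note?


A 5th spans 5 letter names, so from D we land on G
A diminished 5th = 6 semitones below Db
Spell G at that pitch: G
= G


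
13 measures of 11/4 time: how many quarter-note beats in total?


Time signature 11/4: the bottom number 4 means the quarter note gets one count
The top number 11 means 11 quarter-note beats per measure
Total = 11 × 13 measures
= 143 quarter-note beats


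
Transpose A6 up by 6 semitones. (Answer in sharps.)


A6: chromatic position 9 in octave 6 → absolute = 6×12 + 9 = 81
Transpose up 6: 81 + 6 = 87
87 = 7×12 + 3 → D# in octave 7
Result = D#7


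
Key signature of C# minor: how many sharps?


Sharp minor keys follow the circle of fifths: A(0), E(1), B(2), F#(3), C#(4), G#(5), D#(6), A#(7)
C# minor has 4 sharps
Order of sharps: F# C# G# D# A# E# B# → first 4: F#, C#, G#, D#
= 4 sharps


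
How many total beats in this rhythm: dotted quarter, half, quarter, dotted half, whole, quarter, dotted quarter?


Step by step:
Beat values:
  dotted quarter = 1.5 beats
  half = 2 beats
  quarter = 1 beat
  dotted half = 3 beats
  whole = 4 beats
  quarter = 1 beat
  dotted quarter = 1.5 beats
Sum = 1.5 + 2 + 1 + 3 + 4 + 1 + 1.5
= 14 beats


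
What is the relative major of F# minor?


Solution.
The relative major shares the key signature and is a minor 3rd above the minor tonic
A minor 3rd above F# is A
→ relative major of F# minor is A major
= A major


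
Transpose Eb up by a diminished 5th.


Let's work it out.
diminished 5th: 5 letter names, 6 semitones
Letter: E + 4 → B
Pitch: Eb + 6 semitones, spelled as a B → Bbb
= Bbb


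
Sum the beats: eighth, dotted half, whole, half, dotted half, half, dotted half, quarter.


Beat values:
  eighth = 0.5 beats
  dotted half = 3 beats
  whole = 4 beats
  half = 2 beats
  dotted half = 3 beats
  half = 2 beats
  dotted half = 3 beats
  quarter = 1 beat
Sum = 0.5 + 3 + 4 + 2 + 3 + 2 + 3 + 1
= 18.5 beats


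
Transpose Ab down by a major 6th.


Step by step:
major 6th: 6 letter names, 9 semitones
Letter: A - 5 → C
Pitch: Ab - 9 semitones, spelled as a C → Cb
= Cb


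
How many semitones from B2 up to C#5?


Absolute semitone position = octave×12 + chromatic position
B2: 2×12 + 11 = 35
C#5: 5×12 + 1 = 61
Difference = 61 - 35 = 26
= 26 semitones


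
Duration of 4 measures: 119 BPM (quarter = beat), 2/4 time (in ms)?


Reasoning:
Quarter-note beat duration = 60000 / 119 ms
Beats per measure (2/4) = 2
One measure = 2 × 60000 / 119 = 120000 / 119 ms
4 measures = 4 × 120000 / 119 = 480000 / 119
= 4033.6 ms


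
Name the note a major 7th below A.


Let's work it out.
A 7th spans 7 letter names, so from A we land on B
A major 7th = 11 semitones below A
Spell B at that pitch: Bb
= Bb


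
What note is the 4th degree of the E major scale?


Step by step:
Major scale pattern: W-W-H-W-W-W-H (2-2-1-2-2-2-1 semitones)
Starting from E:
  E + 2 semitones → F#
  F# + 2 semitones → G#
  G# + 1 semitone → A
  A + 2 semitones → B
  B + 2 semitones → C#
  C# + 2 semitones → D#
  D# + 1 semitone → E
Scale: E F# G# A B C# D#
Degree 4 = A


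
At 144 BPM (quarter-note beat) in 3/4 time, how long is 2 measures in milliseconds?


Solution.
Quarter-note beat duration = 60000 / 144 ms
Beats per measure (3/4) = 3
One measure = 3 × 60000 / 144 = 180000 / 144 ms
2 measures = 2 × 180000 / 144 = 360000 / 144
= 2500.0 ms


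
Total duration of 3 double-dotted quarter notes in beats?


Let's work it out.
Base quarter note = 1 beat
Dot 1 adds half the previous value: +1/2
Dot 2 adds half the previous value: +1/4
One double-dotted quarter = 1 + 1/2 + 1/4 = 7/4
3 of them = 3 × 7/4 = 21/4
= 21/4 beats


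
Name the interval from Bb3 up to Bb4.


Reasoning:
Letter names: B → B spans 8 letter names → an octave
Semitones: Bb3 → Bb4 = 12 half-steps
An octave of 12 semitones is a perfect octave
= perfect octave


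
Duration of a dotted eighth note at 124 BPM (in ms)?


Reasoning:
One quarter-note beat = 60000 / BPM = 60000 / 124 ms
Dotted eighth note = 3/4 × quarter note
Duration = 3/4 × 60000 / 124 = 45000 / 124
= 362.9 ms
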